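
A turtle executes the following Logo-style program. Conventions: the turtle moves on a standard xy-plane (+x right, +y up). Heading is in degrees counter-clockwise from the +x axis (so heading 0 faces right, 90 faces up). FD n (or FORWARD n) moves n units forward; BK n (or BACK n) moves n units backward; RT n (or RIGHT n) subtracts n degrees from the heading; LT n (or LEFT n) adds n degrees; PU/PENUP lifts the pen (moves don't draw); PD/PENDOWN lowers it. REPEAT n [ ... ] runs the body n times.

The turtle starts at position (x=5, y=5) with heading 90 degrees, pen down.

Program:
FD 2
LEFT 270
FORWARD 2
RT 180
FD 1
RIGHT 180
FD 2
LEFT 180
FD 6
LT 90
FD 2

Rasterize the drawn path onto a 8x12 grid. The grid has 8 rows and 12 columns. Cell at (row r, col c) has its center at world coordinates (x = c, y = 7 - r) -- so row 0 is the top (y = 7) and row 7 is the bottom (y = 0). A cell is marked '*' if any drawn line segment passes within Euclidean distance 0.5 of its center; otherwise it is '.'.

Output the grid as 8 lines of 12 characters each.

Segment 0: (5,5) -> (5,7)
Segment 1: (5,7) -> (7,7)
Segment 2: (7,7) -> (6,7)
Segment 3: (6,7) -> (8,7)
Segment 4: (8,7) -> (2,7)
Segment 5: (2,7) -> (2,5)

Answer: ..*******...
..*..*......
..*..*......
............
............
............
............
............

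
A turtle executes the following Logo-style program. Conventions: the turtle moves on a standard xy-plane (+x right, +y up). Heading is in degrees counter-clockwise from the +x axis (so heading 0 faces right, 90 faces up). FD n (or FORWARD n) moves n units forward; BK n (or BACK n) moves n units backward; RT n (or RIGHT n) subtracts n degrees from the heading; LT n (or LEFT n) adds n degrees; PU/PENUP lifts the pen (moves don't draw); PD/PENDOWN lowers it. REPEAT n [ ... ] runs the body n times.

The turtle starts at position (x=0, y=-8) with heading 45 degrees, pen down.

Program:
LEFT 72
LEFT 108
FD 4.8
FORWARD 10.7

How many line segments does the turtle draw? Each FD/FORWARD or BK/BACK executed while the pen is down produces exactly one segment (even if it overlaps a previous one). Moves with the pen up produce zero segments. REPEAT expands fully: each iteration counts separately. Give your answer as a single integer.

Executing turtle program step by step:
Start: pos=(0,-8), heading=45, pen down
LT 72: heading 45 -> 117
LT 108: heading 117 -> 225
FD 4.8: (0,-8) -> (-3.394,-11.394) [heading=225, draw]
FD 10.7: (-3.394,-11.394) -> (-10.96,-18.96) [heading=225, draw]
Final: pos=(-10.96,-18.96), heading=225, 2 segment(s) drawn
Segments drawn: 2

Answer: 2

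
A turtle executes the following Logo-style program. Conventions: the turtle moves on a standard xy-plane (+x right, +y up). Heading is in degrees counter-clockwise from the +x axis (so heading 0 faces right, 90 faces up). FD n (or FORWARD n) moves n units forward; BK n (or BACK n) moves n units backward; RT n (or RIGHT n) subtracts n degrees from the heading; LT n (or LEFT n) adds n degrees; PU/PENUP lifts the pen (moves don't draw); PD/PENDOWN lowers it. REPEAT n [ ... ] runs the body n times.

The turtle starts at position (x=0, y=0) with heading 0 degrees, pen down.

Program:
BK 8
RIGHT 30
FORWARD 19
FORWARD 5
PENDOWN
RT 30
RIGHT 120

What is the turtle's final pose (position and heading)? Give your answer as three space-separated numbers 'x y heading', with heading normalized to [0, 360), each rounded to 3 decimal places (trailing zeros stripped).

Answer: 12.785 -12 180

Derivation:
Executing turtle program step by step:
Start: pos=(0,0), heading=0, pen down
BK 8: (0,0) -> (-8,0) [heading=0, draw]
RT 30: heading 0 -> 330
FD 19: (-8,0) -> (8.454,-9.5) [heading=330, draw]
FD 5: (8.454,-9.5) -> (12.785,-12) [heading=330, draw]
PD: pen down
RT 30: heading 330 -> 300
RT 120: heading 300 -> 180
Final: pos=(12.785,-12), heading=180, 3 segment(s) drawn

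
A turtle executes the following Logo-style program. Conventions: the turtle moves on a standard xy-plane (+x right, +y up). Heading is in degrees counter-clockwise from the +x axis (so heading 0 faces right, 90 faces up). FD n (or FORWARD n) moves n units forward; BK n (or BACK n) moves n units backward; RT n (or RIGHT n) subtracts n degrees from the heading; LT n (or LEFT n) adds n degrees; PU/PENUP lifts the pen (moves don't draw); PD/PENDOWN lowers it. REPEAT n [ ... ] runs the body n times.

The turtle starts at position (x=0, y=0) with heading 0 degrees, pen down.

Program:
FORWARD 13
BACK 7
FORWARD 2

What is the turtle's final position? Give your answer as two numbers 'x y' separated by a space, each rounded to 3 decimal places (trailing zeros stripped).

Executing turtle program step by step:
Start: pos=(0,0), heading=0, pen down
FD 13: (0,0) -> (13,0) [heading=0, draw]
BK 7: (13,0) -> (6,0) [heading=0, draw]
FD 2: (6,0) -> (8,0) [heading=0, draw]
Final: pos=(8,0), heading=0, 3 segment(s) drawn

Answer: 8 0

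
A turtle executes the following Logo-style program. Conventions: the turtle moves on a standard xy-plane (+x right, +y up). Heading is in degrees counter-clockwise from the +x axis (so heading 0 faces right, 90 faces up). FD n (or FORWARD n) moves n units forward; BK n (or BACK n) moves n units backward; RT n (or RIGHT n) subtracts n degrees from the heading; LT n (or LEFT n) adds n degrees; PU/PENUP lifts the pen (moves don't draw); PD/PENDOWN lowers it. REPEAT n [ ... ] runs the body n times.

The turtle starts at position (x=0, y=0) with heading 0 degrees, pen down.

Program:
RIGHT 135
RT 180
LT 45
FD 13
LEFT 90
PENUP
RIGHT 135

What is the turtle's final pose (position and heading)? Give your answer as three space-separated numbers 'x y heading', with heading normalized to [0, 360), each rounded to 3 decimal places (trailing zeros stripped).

Executing turtle program step by step:
Start: pos=(0,0), heading=0, pen down
RT 135: heading 0 -> 225
RT 180: heading 225 -> 45
LT 45: heading 45 -> 90
FD 13: (0,0) -> (0,13) [heading=90, draw]
LT 90: heading 90 -> 180
PU: pen up
RT 135: heading 180 -> 45
Final: pos=(0,13), heading=45, 1 segment(s) drawn

Answer: 0 13 45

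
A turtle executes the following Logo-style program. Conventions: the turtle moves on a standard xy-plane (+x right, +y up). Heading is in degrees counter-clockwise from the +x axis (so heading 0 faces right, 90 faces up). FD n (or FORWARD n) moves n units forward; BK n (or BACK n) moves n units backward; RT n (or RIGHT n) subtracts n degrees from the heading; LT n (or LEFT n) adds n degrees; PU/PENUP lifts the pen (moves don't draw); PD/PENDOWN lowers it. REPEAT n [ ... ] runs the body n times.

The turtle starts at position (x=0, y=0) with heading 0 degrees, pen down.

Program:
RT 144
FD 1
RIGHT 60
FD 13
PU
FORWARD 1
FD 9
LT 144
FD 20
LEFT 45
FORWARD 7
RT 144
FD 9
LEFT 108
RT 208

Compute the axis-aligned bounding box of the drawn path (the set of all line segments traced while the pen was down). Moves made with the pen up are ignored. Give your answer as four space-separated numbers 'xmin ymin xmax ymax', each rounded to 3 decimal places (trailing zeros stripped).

Answer: -12.685 -0.588 0 4.7

Derivation:
Executing turtle program step by step:
Start: pos=(0,0), heading=0, pen down
RT 144: heading 0 -> 216
FD 1: (0,0) -> (-0.809,-0.588) [heading=216, draw]
RT 60: heading 216 -> 156
FD 13: (-0.809,-0.588) -> (-12.685,4.7) [heading=156, draw]
PU: pen up
FD 1: (-12.685,4.7) -> (-13.599,5.107) [heading=156, move]
FD 9: (-13.599,5.107) -> (-21.821,8.767) [heading=156, move]
LT 144: heading 156 -> 300
FD 20: (-21.821,8.767) -> (-11.821,-8.553) [heading=300, move]
LT 45: heading 300 -> 345
FD 7: (-11.821,-8.553) -> (-5.059,-10.365) [heading=345, move]
RT 144: heading 345 -> 201
FD 9: (-5.059,-10.365) -> (-13.461,-13.59) [heading=201, move]
LT 108: heading 201 -> 309
RT 208: heading 309 -> 101
Final: pos=(-13.461,-13.59), heading=101, 2 segment(s) drawn

Segment endpoints: x in {-12.685, -0.809, 0}, y in {-0.588, 0, 4.7}
xmin=-12.685, ymin=-0.588, xmax=0, ymax=4.7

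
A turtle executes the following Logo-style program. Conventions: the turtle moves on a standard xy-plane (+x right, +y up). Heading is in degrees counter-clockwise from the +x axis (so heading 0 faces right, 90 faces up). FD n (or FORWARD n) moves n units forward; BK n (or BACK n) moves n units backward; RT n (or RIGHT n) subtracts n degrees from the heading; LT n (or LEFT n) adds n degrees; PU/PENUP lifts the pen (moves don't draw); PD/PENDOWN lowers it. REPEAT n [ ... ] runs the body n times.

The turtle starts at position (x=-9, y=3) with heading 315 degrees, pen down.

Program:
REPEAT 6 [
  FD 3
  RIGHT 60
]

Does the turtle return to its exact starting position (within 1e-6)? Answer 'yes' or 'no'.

Executing turtle program step by step:
Start: pos=(-9,3), heading=315, pen down
REPEAT 6 [
  -- iteration 1/6 --
  FD 3: (-9,3) -> (-6.879,0.879) [heading=315, draw]
  RT 60: heading 315 -> 255
  -- iteration 2/6 --
  FD 3: (-6.879,0.879) -> (-7.655,-2.019) [heading=255, draw]
  RT 60: heading 255 -> 195
  -- iteration 3/6 --
  FD 3: (-7.655,-2.019) -> (-10.553,-2.796) [heading=195, draw]
  RT 60: heading 195 -> 135
  -- iteration 4/6 --
  FD 3: (-10.553,-2.796) -> (-12.674,-0.674) [heading=135, draw]
  RT 60: heading 135 -> 75
  -- iteration 5/6 --
  FD 3: (-12.674,-0.674) -> (-11.898,2.224) [heading=75, draw]
  RT 60: heading 75 -> 15
  -- iteration 6/6 --
  FD 3: (-11.898,2.224) -> (-9,3) [heading=15, draw]
  RT 60: heading 15 -> 315
]
Final: pos=(-9,3), heading=315, 6 segment(s) drawn

Start position: (-9, 3)
Final position: (-9, 3)
Distance = 0; < 1e-6 -> CLOSED

Answer: yes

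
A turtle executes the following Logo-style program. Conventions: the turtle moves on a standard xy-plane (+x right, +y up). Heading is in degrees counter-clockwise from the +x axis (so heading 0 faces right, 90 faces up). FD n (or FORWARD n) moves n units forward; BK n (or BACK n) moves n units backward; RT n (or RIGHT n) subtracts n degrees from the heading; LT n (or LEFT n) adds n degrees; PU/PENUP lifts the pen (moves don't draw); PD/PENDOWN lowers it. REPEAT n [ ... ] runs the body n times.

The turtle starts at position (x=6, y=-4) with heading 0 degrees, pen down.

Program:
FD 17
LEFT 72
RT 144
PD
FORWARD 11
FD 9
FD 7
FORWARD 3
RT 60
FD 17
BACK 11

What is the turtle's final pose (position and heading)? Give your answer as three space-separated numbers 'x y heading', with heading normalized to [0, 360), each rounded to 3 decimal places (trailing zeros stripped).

Executing turtle program step by step:
Start: pos=(6,-4), heading=0, pen down
FD 17: (6,-4) -> (23,-4) [heading=0, draw]
LT 72: heading 0 -> 72
RT 144: heading 72 -> 288
PD: pen down
FD 11: (23,-4) -> (26.399,-14.462) [heading=288, draw]
FD 9: (26.399,-14.462) -> (29.18,-23.021) [heading=288, draw]
FD 7: (29.18,-23.021) -> (31.343,-29.679) [heading=288, draw]
FD 3: (31.343,-29.679) -> (32.271,-32.532) [heading=288, draw]
RT 60: heading 288 -> 228
FD 17: (32.271,-32.532) -> (20.895,-45.165) [heading=228, draw]
BK 11: (20.895,-45.165) -> (28.256,-36.991) [heading=228, draw]
Final: pos=(28.256,-36.991), heading=228, 7 segment(s) drawn

Answer: 28.256 -36.991 228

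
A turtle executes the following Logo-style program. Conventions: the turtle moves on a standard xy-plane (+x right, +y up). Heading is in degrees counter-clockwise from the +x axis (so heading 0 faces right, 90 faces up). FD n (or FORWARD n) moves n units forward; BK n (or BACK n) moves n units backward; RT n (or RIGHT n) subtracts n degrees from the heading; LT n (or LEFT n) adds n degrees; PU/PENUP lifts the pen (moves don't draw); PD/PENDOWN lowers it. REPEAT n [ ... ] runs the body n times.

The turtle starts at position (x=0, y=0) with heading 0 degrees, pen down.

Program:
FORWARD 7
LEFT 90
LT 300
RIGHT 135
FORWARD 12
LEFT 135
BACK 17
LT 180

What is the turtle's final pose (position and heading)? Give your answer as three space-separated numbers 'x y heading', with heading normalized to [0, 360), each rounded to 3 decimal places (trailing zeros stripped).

Executing turtle program step by step:
Start: pos=(0,0), heading=0, pen down
FD 7: (0,0) -> (7,0) [heading=0, draw]
LT 90: heading 0 -> 90
LT 300: heading 90 -> 30
RT 135: heading 30 -> 255
FD 12: (7,0) -> (3.894,-11.591) [heading=255, draw]
LT 135: heading 255 -> 30
BK 17: (3.894,-11.591) -> (-10.828,-20.091) [heading=30, draw]
LT 180: heading 30 -> 210
Final: pos=(-10.828,-20.091), heading=210, 3 segment(s) drawn

Answer: -10.828 -20.091 210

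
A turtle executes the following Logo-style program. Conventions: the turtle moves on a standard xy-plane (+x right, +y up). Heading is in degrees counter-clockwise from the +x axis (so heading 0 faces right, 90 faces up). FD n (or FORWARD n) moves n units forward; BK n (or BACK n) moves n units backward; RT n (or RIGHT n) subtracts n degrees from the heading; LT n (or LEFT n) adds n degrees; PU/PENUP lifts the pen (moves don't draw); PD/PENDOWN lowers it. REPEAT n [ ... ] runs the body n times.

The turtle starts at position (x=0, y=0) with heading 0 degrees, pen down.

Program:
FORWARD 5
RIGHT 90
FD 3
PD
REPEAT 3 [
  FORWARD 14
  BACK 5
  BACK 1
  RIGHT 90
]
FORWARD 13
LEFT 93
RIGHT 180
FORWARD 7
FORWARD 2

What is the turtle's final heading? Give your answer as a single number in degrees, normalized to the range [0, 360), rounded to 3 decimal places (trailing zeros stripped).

Executing turtle program step by step:
Start: pos=(0,0), heading=0, pen down
FD 5: (0,0) -> (5,0) [heading=0, draw]
RT 90: heading 0 -> 270
FD 3: (5,0) -> (5,-3) [heading=270, draw]
PD: pen down
REPEAT 3 [
  -- iteration 1/3 --
  FD 14: (5,-3) -> (5,-17) [heading=270, draw]
  BK 5: (5,-17) -> (5,-12) [heading=270, draw]
  BK 1: (5,-12) -> (5,-11) [heading=270, draw]
  RT 90: heading 270 -> 180
  -- iteration 2/3 --
  FD 14: (5,-11) -> (-9,-11) [heading=180, draw]
  BK 5: (-9,-11) -> (-4,-11) [heading=180, draw]
  BK 1: (-4,-11) -> (-3,-11) [heading=180, draw]
  RT 90: heading 180 -> 90
  -- iteration 3/3 --
  FD 14: (-3,-11) -> (-3,3) [heading=90, draw]
  BK 5: (-3,3) -> (-3,-2) [heading=90, draw]
  BK 1: (-3,-2) -> (-3,-3) [heading=90, draw]
  RT 90: heading 90 -> 0
]
FD 13: (-3,-3) -> (10,-3) [heading=0, draw]
LT 93: heading 0 -> 93
RT 180: heading 93 -> 273
FD 7: (10,-3) -> (10.366,-9.99) [heading=273, draw]
FD 2: (10.366,-9.99) -> (10.471,-11.988) [heading=273, draw]
Final: pos=(10.471,-11.988), heading=273, 14 segment(s) drawn

Answer: 273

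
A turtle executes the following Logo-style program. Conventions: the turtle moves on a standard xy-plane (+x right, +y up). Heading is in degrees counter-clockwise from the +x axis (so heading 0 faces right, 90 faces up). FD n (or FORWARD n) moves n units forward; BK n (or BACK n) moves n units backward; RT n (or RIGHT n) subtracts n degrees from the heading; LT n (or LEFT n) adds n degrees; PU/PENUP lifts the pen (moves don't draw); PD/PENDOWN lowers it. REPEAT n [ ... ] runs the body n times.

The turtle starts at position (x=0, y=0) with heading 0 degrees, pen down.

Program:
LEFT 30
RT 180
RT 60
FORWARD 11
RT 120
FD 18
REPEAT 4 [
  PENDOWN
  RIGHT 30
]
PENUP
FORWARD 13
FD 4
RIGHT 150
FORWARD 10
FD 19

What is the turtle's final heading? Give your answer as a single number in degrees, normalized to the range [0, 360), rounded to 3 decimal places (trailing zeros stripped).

Executing turtle program step by step:
Start: pos=(0,0), heading=0, pen down
LT 30: heading 0 -> 30
RT 180: heading 30 -> 210
RT 60: heading 210 -> 150
FD 11: (0,0) -> (-9.526,5.5) [heading=150, draw]
RT 120: heading 150 -> 30
FD 18: (-9.526,5.5) -> (6.062,14.5) [heading=30, draw]
REPEAT 4 [
  -- iteration 1/4 --
  PD: pen down
  RT 30: heading 30 -> 0
  -- iteration 2/4 --
  PD: pen down
  RT 30: heading 0 -> 330
  -- iteration 3/4 --
  PD: pen down
  RT 30: heading 330 -> 300
  -- iteration 4/4 --
  PD: pen down
  RT 30: heading 300 -> 270
]
PU: pen up
FD 13: (6.062,14.5) -> (6.062,1.5) [heading=270, move]
FD 4: (6.062,1.5) -> (6.062,-2.5) [heading=270, move]
RT 150: heading 270 -> 120
FD 10: (6.062,-2.5) -> (1.062,6.16) [heading=120, move]
FD 19: (1.062,6.16) -> (-8.438,22.615) [heading=120, move]
Final: pos=(-8.438,22.615), heading=120, 2 segment(s) drawn

Answer: 120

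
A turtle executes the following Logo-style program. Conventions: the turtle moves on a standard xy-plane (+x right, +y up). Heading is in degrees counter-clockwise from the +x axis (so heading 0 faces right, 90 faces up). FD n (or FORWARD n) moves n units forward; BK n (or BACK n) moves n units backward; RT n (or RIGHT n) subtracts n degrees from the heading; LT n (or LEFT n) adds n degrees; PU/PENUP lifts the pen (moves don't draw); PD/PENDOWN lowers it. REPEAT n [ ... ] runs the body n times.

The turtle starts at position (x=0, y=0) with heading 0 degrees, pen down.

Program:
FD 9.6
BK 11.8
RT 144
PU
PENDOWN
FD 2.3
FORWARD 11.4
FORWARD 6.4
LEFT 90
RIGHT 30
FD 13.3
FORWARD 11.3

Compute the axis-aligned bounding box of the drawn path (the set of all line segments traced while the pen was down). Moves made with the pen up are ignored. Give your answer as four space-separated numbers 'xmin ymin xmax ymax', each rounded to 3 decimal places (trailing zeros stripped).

Answer: -18.461 -36.28 9.6 0

Derivation:
Executing turtle program step by step:
Start: pos=(0,0), heading=0, pen down
FD 9.6: (0,0) -> (9.6,0) [heading=0, draw]
BK 11.8: (9.6,0) -> (-2.2,0) [heading=0, draw]
RT 144: heading 0 -> 216
PU: pen up
PD: pen down
FD 2.3: (-2.2,0) -> (-4.061,-1.352) [heading=216, draw]
FD 11.4: (-4.061,-1.352) -> (-13.284,-8.053) [heading=216, draw]
FD 6.4: (-13.284,-8.053) -> (-18.461,-11.814) [heading=216, draw]
LT 90: heading 216 -> 306
RT 30: heading 306 -> 276
FD 13.3: (-18.461,-11.814) -> (-17.071,-25.042) [heading=276, draw]
FD 11.3: (-17.071,-25.042) -> (-15.89,-36.28) [heading=276, draw]
Final: pos=(-15.89,-36.28), heading=276, 7 segment(s) drawn

Segment endpoints: x in {-18.461, -17.071, -15.89, -13.284, -4.061, -2.2, 0, 9.6}, y in {-36.28, -25.042, -11.814, -8.053, -1.352, 0}
xmin=-18.461, ymin=-36.28, xmax=9.6, ymax=0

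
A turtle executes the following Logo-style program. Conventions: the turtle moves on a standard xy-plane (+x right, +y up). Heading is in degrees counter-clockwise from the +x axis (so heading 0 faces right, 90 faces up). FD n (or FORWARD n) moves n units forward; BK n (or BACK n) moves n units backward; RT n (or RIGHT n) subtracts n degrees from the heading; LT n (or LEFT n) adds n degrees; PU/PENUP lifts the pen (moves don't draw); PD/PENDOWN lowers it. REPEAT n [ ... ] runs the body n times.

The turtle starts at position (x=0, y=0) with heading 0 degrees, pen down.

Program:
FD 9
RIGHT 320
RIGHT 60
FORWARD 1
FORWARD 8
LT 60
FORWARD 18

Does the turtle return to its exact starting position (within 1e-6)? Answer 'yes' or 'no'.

Executing turtle program step by step:
Start: pos=(0,0), heading=0, pen down
FD 9: (0,0) -> (9,0) [heading=0, draw]
RT 320: heading 0 -> 40
RT 60: heading 40 -> 340
FD 1: (9,0) -> (9.94,-0.342) [heading=340, draw]
FD 8: (9.94,-0.342) -> (17.457,-3.078) [heading=340, draw]
LT 60: heading 340 -> 40
FD 18: (17.457,-3.078) -> (31.246,8.492) [heading=40, draw]
Final: pos=(31.246,8.492), heading=40, 4 segment(s) drawn

Start position: (0, 0)
Final position: (31.246, 8.492)
Distance = 32.379; >= 1e-6 -> NOT closed

Answer: no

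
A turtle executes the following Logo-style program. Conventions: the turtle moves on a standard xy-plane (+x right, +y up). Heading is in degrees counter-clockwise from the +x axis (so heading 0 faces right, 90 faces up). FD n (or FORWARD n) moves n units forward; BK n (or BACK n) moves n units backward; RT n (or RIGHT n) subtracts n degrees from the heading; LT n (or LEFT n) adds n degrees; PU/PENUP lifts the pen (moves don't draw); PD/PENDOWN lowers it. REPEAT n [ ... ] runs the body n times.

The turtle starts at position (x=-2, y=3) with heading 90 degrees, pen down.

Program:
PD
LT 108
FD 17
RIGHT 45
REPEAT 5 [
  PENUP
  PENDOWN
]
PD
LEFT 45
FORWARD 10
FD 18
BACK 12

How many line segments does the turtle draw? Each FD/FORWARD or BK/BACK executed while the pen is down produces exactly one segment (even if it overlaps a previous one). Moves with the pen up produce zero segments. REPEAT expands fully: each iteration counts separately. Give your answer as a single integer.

Executing turtle program step by step:
Start: pos=(-2,3), heading=90, pen down
PD: pen down
LT 108: heading 90 -> 198
FD 17: (-2,3) -> (-18.168,-2.253) [heading=198, draw]
RT 45: heading 198 -> 153
REPEAT 5 [
  -- iteration 1/5 --
  PU: pen up
  PD: pen down
  -- iteration 2/5 --
  PU: pen up
  PD: pen down
  -- iteration 3/5 --
  PU: pen up
  PD: pen down
  -- iteration 4/5 --
  PU: pen up
  PD: pen down
  -- iteration 5/5 --
  PU: pen up
  PD: pen down
]
PD: pen down
LT 45: heading 153 -> 198
FD 10: (-18.168,-2.253) -> (-27.679,-5.343) [heading=198, draw]
FD 18: (-27.679,-5.343) -> (-44.798,-10.906) [heading=198, draw]
BK 12: (-44.798,-10.906) -> (-33.385,-7.198) [heading=198, draw]
Final: pos=(-33.385,-7.198), heading=198, 4 segment(s) drawn
Segments drawn: 4

Answer: 4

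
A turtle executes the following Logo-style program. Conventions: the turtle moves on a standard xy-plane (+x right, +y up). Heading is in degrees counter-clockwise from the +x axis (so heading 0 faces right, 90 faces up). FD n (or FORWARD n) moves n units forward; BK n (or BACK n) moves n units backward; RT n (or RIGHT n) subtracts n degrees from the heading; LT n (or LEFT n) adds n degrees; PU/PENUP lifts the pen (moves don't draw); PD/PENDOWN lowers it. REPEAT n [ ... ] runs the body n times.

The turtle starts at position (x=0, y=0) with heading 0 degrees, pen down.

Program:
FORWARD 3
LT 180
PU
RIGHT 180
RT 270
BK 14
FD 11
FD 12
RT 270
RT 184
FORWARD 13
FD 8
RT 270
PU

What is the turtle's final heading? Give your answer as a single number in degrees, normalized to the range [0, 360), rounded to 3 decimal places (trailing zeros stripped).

Executing turtle program step by step:
Start: pos=(0,0), heading=0, pen down
FD 3: (0,0) -> (3,0) [heading=0, draw]
LT 180: heading 0 -> 180
PU: pen up
RT 180: heading 180 -> 0
RT 270: heading 0 -> 90
BK 14: (3,0) -> (3,-14) [heading=90, move]
FD 11: (3,-14) -> (3,-3) [heading=90, move]
FD 12: (3,-3) -> (3,9) [heading=90, move]
RT 270: heading 90 -> 180
RT 184: heading 180 -> 356
FD 13: (3,9) -> (15.968,8.093) [heading=356, move]
FD 8: (15.968,8.093) -> (23.949,7.535) [heading=356, move]
RT 270: heading 356 -> 86
PU: pen up
Final: pos=(23.949,7.535), heading=86, 1 segment(s) drawn

Answer: 86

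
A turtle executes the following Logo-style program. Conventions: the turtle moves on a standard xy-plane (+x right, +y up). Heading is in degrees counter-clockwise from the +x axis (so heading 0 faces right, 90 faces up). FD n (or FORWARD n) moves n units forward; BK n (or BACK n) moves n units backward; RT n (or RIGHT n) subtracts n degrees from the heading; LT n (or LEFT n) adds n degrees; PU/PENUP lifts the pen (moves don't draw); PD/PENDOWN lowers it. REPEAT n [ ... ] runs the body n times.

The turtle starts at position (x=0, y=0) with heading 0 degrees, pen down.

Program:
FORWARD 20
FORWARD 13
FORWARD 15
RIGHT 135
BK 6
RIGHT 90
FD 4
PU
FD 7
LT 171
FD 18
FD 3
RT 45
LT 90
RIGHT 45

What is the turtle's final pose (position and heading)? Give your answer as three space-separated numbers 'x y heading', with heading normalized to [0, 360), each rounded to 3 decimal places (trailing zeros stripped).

Answer: 56.808 -4.969 306

Derivation:
Executing turtle program step by step:
Start: pos=(0,0), heading=0, pen down
FD 20: (0,0) -> (20,0) [heading=0, draw]
FD 13: (20,0) -> (33,0) [heading=0, draw]
FD 15: (33,0) -> (48,0) [heading=0, draw]
RT 135: heading 0 -> 225
BK 6: (48,0) -> (52.243,4.243) [heading=225, draw]
RT 90: heading 225 -> 135
FD 4: (52.243,4.243) -> (49.414,7.071) [heading=135, draw]
PU: pen up
FD 7: (49.414,7.071) -> (44.464,12.021) [heading=135, move]
LT 171: heading 135 -> 306
FD 18: (44.464,12.021) -> (55.045,-2.541) [heading=306, move]
FD 3: (55.045,-2.541) -> (56.808,-4.969) [heading=306, move]
RT 45: heading 306 -> 261
LT 90: heading 261 -> 351
RT 45: heading 351 -> 306
Final: pos=(56.808,-4.969), heading=306, 5 segment(s) drawn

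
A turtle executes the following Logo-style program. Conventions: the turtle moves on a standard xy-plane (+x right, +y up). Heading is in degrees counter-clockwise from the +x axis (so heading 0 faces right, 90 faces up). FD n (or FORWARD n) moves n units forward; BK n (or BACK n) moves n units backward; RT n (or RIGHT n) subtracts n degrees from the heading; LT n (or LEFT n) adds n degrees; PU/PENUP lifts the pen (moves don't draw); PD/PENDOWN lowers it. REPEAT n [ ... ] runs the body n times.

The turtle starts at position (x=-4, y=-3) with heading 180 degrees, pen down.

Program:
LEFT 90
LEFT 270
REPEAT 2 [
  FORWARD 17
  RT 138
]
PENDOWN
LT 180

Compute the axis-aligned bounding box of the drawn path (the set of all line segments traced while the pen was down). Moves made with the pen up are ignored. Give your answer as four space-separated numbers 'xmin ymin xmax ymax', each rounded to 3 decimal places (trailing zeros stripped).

Executing turtle program step by step:
Start: pos=(-4,-3), heading=180, pen down
LT 90: heading 180 -> 270
LT 270: heading 270 -> 180
REPEAT 2 [
  -- iteration 1/2 --
  FD 17: (-4,-3) -> (-21,-3) [heading=180, draw]
  RT 138: heading 180 -> 42
  -- iteration 2/2 --
  FD 17: (-21,-3) -> (-8.367,8.375) [heading=42, draw]
  RT 138: heading 42 -> 264
]
PD: pen down
LT 180: heading 264 -> 84
Final: pos=(-8.367,8.375), heading=84, 2 segment(s) drawn

Segment endpoints: x in {-21, -8.367, -4}, y in {-3, -3, 8.375}
xmin=-21, ymin=-3, xmax=-4, ymax=8.375

Answer: -21 -3 -4 8.375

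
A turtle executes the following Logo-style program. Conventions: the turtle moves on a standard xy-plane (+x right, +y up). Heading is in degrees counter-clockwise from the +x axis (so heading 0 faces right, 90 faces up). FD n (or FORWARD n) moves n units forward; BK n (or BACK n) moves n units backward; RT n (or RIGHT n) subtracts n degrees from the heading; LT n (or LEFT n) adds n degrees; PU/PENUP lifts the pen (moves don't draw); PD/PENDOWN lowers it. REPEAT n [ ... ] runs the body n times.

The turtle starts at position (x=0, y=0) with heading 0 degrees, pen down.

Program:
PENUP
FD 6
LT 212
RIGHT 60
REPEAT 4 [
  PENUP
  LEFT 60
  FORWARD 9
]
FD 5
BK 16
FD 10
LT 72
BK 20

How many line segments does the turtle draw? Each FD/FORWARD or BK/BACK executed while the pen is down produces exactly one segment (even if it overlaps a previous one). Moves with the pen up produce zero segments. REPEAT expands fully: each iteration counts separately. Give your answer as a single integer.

Answer: 0

Derivation:
Executing turtle program step by step:
Start: pos=(0,0), heading=0, pen down
PU: pen up
FD 6: (0,0) -> (6,0) [heading=0, move]
LT 212: heading 0 -> 212
RT 60: heading 212 -> 152
REPEAT 4 [
  -- iteration 1/4 --
  PU: pen up
  LT 60: heading 152 -> 212
  FD 9: (6,0) -> (-1.632,-4.769) [heading=212, move]
  -- iteration 2/4 --
  PU: pen up
  LT 60: heading 212 -> 272
  FD 9: (-1.632,-4.769) -> (-1.318,-13.764) [heading=272, move]
  -- iteration 3/4 --
  PU: pen up
  LT 60: heading 272 -> 332
  FD 9: (-1.318,-13.764) -> (6.628,-17.989) [heading=332, move]
  -- iteration 4/4 --
  PU: pen up
  LT 60: heading 332 -> 32
  FD 9: (6.628,-17.989) -> (14.261,-13.22) [heading=32, move]
]
FD 5: (14.261,-13.22) -> (18.501,-10.57) [heading=32, move]
BK 16: (18.501,-10.57) -> (4.932,-19.049) [heading=32, move]
FD 10: (4.932,-19.049) -> (13.413,-13.75) [heading=32, move]
LT 72: heading 32 -> 104
BK 20: (13.413,-13.75) -> (18.251,-33.156) [heading=104, move]
Final: pos=(18.251,-33.156), heading=104, 0 segment(s) drawn
Segments drawn: 0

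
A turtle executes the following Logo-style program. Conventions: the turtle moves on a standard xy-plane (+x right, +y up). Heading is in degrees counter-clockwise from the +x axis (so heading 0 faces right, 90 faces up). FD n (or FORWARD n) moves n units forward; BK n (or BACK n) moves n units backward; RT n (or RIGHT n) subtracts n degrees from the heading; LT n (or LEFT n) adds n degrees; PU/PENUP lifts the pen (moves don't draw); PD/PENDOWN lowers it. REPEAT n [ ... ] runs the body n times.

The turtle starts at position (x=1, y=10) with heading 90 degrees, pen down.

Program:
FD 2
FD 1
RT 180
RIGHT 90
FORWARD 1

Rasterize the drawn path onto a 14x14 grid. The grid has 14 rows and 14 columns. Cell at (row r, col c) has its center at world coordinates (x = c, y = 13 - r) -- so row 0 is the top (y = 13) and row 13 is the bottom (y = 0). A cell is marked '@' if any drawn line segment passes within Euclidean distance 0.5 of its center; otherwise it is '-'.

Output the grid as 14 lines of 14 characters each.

Segment 0: (1,10) -> (1,12)
Segment 1: (1,12) -> (1,13)
Segment 2: (1,13) -> (0,13)

Answer: @@------------
-@------------
-@------------
-@------------
--------------
--------------
--------------
--------------
--------------
--------------
--------------
--------------
--------------
--------------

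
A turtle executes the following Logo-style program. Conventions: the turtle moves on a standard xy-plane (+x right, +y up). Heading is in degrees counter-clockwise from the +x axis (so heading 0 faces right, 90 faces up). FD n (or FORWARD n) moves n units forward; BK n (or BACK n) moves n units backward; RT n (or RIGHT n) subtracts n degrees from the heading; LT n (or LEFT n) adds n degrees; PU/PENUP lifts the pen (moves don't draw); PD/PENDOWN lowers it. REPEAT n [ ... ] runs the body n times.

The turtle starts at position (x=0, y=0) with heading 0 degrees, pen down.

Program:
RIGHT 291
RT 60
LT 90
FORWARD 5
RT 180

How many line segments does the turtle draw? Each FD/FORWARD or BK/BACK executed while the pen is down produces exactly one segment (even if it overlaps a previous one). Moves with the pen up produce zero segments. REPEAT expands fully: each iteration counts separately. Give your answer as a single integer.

Answer: 1

Derivation:
Executing turtle program step by step:
Start: pos=(0,0), heading=0, pen down
RT 291: heading 0 -> 69
RT 60: heading 69 -> 9
LT 90: heading 9 -> 99
FD 5: (0,0) -> (-0.782,4.938) [heading=99, draw]
RT 180: heading 99 -> 279
Final: pos=(-0.782,4.938), heading=279, 1 segment(s) drawn
Segments drawn: 1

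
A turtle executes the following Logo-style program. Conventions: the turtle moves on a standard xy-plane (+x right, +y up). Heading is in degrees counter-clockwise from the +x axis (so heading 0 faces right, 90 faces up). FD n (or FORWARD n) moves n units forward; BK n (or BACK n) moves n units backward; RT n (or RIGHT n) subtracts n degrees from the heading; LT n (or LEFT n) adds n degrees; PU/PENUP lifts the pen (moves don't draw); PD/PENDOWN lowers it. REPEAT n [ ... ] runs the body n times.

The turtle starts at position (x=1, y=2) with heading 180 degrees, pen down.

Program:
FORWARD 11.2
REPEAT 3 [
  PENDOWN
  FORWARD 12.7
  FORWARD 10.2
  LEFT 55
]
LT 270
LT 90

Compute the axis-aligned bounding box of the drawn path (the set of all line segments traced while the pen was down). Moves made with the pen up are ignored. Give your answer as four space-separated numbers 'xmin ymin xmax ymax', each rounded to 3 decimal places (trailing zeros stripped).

Executing turtle program step by step:
Start: pos=(1,2), heading=180, pen down
FD 11.2: (1,2) -> (-10.2,2) [heading=180, draw]
REPEAT 3 [
  -- iteration 1/3 --
  PD: pen down
  FD 12.7: (-10.2,2) -> (-22.9,2) [heading=180, draw]
  FD 10.2: (-22.9,2) -> (-33.1,2) [heading=180, draw]
  LT 55: heading 180 -> 235
  -- iteration 2/3 --
  PD: pen down
  FD 12.7: (-33.1,2) -> (-40.384,-8.403) [heading=235, draw]
  FD 10.2: (-40.384,-8.403) -> (-46.235,-16.759) [heading=235, draw]
  LT 55: heading 235 -> 290
  -- iteration 3/3 --
  PD: pen down
  FD 12.7: (-46.235,-16.759) -> (-41.891,-28.693) [heading=290, draw]
  FD 10.2: (-41.891,-28.693) -> (-38.403,-38.278) [heading=290, draw]
  LT 55: heading 290 -> 345
]
LT 270: heading 345 -> 255
LT 90: heading 255 -> 345
Final: pos=(-38.403,-38.278), heading=345, 7 segment(s) drawn

Segment endpoints: x in {-46.235, -41.891, -40.384, -38.403, -33.1, -22.9, -10.2, 1}, y in {-38.278, -28.693, -16.759, -8.403, 2, 2, 2, 2}
xmin=-46.235, ymin=-38.278, xmax=1, ymax=2

Answer: -46.235 -38.278 1 2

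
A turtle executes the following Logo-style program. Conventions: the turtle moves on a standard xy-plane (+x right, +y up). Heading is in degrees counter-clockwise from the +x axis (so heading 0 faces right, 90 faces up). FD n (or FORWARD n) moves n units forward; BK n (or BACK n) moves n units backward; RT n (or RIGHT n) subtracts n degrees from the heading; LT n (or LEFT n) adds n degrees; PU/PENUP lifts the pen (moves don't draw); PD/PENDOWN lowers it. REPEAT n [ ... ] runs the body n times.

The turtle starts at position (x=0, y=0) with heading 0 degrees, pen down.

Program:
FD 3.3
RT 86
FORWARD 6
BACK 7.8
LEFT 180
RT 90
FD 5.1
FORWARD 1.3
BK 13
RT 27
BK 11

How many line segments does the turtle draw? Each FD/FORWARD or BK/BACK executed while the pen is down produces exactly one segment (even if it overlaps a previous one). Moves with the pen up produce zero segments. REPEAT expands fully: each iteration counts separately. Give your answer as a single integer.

Answer: 7

Derivation:
Executing turtle program step by step:
Start: pos=(0,0), heading=0, pen down
FD 3.3: (0,0) -> (3.3,0) [heading=0, draw]
RT 86: heading 0 -> 274
FD 6: (3.3,0) -> (3.719,-5.985) [heading=274, draw]
BK 7.8: (3.719,-5.985) -> (3.174,1.796) [heading=274, draw]
LT 180: heading 274 -> 94
RT 90: heading 94 -> 4
FD 5.1: (3.174,1.796) -> (8.262,2.151) [heading=4, draw]
FD 1.3: (8.262,2.151) -> (9.559,2.242) [heading=4, draw]
BK 13: (9.559,2.242) -> (-3.409,1.335) [heading=4, draw]
RT 27: heading 4 -> 337
BK 11: (-3.409,1.335) -> (-13.535,5.633) [heading=337, draw]
Final: pos=(-13.535,5.633), heading=337, 7 segment(s) drawn
Segments drawn: 7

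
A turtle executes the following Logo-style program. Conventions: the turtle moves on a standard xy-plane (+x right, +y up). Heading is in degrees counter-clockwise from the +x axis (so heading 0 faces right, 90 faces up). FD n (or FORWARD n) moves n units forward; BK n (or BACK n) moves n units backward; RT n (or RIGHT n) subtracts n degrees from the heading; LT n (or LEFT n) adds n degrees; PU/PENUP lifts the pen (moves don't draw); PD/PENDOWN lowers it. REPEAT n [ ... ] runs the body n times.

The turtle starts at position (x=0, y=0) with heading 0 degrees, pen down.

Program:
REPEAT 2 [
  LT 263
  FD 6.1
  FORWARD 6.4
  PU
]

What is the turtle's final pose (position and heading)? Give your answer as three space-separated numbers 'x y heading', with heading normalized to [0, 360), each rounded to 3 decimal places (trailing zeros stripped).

Executing turtle program step by step:
Start: pos=(0,0), heading=0, pen down
REPEAT 2 [
  -- iteration 1/2 --
  LT 263: heading 0 -> 263
  FD 6.1: (0,0) -> (-0.743,-6.055) [heading=263, draw]
  FD 6.4: (-0.743,-6.055) -> (-1.523,-12.407) [heading=263, draw]
  PU: pen up
  -- iteration 2/2 --
  LT 263: heading 263 -> 166
  FD 6.1: (-1.523,-12.407) -> (-7.442,-10.931) [heading=166, move]
  FD 6.4: (-7.442,-10.931) -> (-13.652,-9.383) [heading=166, move]
  PU: pen up
]
Final: pos=(-13.652,-9.383), heading=166, 2 segment(s) drawn

Answer: -13.652 -9.383 166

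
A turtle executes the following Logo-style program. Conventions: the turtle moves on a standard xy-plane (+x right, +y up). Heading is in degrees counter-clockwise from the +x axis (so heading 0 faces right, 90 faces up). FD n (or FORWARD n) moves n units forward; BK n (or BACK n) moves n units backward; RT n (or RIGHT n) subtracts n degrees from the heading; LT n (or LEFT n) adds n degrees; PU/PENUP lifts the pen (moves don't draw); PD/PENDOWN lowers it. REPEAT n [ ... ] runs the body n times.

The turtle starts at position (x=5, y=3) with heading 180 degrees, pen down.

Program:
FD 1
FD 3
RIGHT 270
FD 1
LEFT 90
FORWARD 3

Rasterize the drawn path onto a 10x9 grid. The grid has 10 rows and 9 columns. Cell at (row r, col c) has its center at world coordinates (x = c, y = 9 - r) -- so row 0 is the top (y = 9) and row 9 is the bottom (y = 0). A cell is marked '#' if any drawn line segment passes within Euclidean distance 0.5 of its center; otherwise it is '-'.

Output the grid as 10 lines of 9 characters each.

Segment 0: (5,3) -> (4,3)
Segment 1: (4,3) -> (1,3)
Segment 2: (1,3) -> (1,2)
Segment 3: (1,2) -> (4,2)

Answer: ---------
---------
---------
---------
---------
---------
-#####---
-####----
---------
---------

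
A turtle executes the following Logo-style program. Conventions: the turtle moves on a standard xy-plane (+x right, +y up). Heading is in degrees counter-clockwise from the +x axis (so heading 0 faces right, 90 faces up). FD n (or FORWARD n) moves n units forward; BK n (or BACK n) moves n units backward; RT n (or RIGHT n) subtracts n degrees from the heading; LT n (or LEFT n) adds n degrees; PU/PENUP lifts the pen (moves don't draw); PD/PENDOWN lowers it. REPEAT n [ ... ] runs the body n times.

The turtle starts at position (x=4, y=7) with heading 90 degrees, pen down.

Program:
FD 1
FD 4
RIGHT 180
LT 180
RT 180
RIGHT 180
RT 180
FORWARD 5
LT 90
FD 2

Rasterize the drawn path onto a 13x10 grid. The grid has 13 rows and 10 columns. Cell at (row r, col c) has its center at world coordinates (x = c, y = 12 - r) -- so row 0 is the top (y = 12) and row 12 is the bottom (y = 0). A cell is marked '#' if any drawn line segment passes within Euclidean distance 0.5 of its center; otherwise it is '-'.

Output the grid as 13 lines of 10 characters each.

Answer: ----#-----
----#-----
----#-----
----#-----
----#-----
----###---
----------
----------
----------
----------
----------
----------
----------

Derivation:
Segment 0: (4,7) -> (4,8)
Segment 1: (4,8) -> (4,12)
Segment 2: (4,12) -> (4,7)
Segment 3: (4,7) -> (6,7)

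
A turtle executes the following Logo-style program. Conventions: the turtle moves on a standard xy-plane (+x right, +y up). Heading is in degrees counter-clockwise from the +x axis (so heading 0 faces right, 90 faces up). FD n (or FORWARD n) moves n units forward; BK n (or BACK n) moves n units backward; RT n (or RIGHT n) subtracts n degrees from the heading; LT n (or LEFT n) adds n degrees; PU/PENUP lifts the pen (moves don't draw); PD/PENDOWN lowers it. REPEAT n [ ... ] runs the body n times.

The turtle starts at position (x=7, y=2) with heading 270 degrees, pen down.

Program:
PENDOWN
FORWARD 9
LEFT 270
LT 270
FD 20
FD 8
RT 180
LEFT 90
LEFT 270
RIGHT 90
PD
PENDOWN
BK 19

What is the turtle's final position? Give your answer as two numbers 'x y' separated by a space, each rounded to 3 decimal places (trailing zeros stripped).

Executing turtle program step by step:
Start: pos=(7,2), heading=270, pen down
PD: pen down
FD 9: (7,2) -> (7,-7) [heading=270, draw]
LT 270: heading 270 -> 180
LT 270: heading 180 -> 90
FD 20: (7,-7) -> (7,13) [heading=90, draw]
FD 8: (7,13) -> (7,21) [heading=90, draw]
RT 180: heading 90 -> 270
LT 90: heading 270 -> 0
LT 270: heading 0 -> 270
RT 90: heading 270 -> 180
PD: pen down
PD: pen down
BK 19: (7,21) -> (26,21) [heading=180, draw]
Final: pos=(26,21), heading=180, 4 segment(s) drawn

Answer: 26 21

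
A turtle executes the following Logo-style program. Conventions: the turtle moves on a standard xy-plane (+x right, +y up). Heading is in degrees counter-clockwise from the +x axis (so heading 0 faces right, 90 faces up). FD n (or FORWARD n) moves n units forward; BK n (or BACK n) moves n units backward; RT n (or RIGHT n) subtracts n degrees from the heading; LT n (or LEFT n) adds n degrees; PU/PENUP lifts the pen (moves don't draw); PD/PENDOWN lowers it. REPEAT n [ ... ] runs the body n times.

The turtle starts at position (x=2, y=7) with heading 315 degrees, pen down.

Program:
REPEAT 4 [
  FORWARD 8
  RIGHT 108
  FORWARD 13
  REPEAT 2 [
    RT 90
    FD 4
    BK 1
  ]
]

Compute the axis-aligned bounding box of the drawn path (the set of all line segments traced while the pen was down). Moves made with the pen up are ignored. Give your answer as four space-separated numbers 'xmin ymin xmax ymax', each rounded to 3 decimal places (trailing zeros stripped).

Executing turtle program step by step:
Start: pos=(2,7), heading=315, pen down
REPEAT 4 [
  -- iteration 1/4 --
  FD 8: (2,7) -> (7.657,1.343) [heading=315, draw]
  RT 108: heading 315 -> 207
  FD 13: (7.657,1.343) -> (-3.926,-4.559) [heading=207, draw]
  REPEAT 2 [
    -- iteration 1/2 --
    RT 90: heading 207 -> 117
    FD 4: (-3.926,-4.559) -> (-5.742,-0.995) [heading=117, draw]
    BK 1: (-5.742,-0.995) -> (-5.288,-1.886) [heading=117, draw]
    -- iteration 2/2 --
    RT 90: heading 117 -> 27
    FD 4: (-5.288,-1.886) -> (-1.724,-0.07) [heading=27, draw]
    BK 1: (-1.724,-0.07) -> (-2.615,-0.524) [heading=27, draw]
  ]
  -- iteration 2/4 --
  FD 8: (-2.615,-0.524) -> (4.513,3.108) [heading=27, draw]
  RT 108: heading 27 -> 279
  FD 13: (4.513,3.108) -> (6.547,-9.732) [heading=279, draw]
  REPEAT 2 [
    -- iteration 1/2 --
    RT 90: heading 279 -> 189
    FD 4: (6.547,-9.732) -> (2.596,-10.358) [heading=189, draw]
    BK 1: (2.596,-10.358) -> (3.583,-10.201) [heading=189, draw]
    -- iteration 2/2 --
    RT 90: heading 189 -> 99
    FD 4: (3.583,-10.201) -> (2.958,-6.25) [heading=99, draw]
    BK 1: (2.958,-6.25) -> (3.114,-7.238) [heading=99, draw]
  ]
  -- iteration 3/4 --
  FD 8: (3.114,-7.238) -> (1.863,0.664) [heading=99, draw]
  RT 108: heading 99 -> 351
  FD 13: (1.863,0.664) -> (14.703,-1.37) [heading=351, draw]
  REPEAT 2 [
    -- iteration 1/2 --
    RT 90: heading 351 -> 261
    FD 4: (14.703,-1.37) -> (14.077,-5.321) [heading=261, draw]
    BK 1: (14.077,-5.321) -> (14.233,-4.333) [heading=261, draw]
    -- iteration 2/2 --
    RT 90: heading 261 -> 171
    FD 4: (14.233,-4.333) -> (10.283,-3.707) [heading=171, draw]
    BK 1: (10.283,-3.707) -> (11.27,-3.864) [heading=171, draw]
  ]
  -- iteration 4/4 --
  FD 8: (11.27,-3.864) -> (3.369,-2.612) [heading=171, draw]
  RT 108: heading 171 -> 63
  FD 13: (3.369,-2.612) -> (9.271,8.971) [heading=63, draw]
  REPEAT 2 [
    -- iteration 1/2 --
    RT 90: heading 63 -> 333
    FD 4: (9.271,8.971) -> (12.835,7.155) [heading=333, draw]
    BK 1: (12.835,7.155) -> (11.944,7.609) [heading=333, draw]
    -- iteration 2/2 --
    RT 90: heading 333 -> 243
    FD 4: (11.944,7.609) -> (10.128,4.045) [heading=243, draw]
    BK 1: (10.128,4.045) -> (10.582,4.936) [heading=243, draw]
  ]
]
Final: pos=(10.582,4.936), heading=243, 24 segment(s) drawn

Segment endpoints: x in {-5.742, -5.288, -3.926, -2.615, -1.724, 1.863, 2, 2.596, 2.958, 3.114, 3.369, 3.583, 4.513, 6.547, 7.657, 9.271, 10.128, 10.283, 10.582, 11.27, 11.944, 12.835, 14.077, 14.233, 14.703}, y in {-10.358, -10.201, -9.732, -7.238, -6.25, -5.321, -4.559, -4.333, -3.864, -3.707, -2.612, -1.886, -1.37, -0.995, -0.524, -0.07, 0.664, 1.343, 3.108, 4.045, 4.936, 7, 7.155, 7.609, 8.971}
xmin=-5.742, ymin=-10.358, xmax=14.703, ymax=8.971

Answer: -5.742 -10.358 14.703 8.971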